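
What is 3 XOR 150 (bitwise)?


0b11 ^ 0b10010110 = 0b10010101 = 149

149


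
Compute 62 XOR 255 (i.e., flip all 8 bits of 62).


62 ^ 255 = 193

193


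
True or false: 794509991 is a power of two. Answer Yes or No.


0b101111010110110100001010100111. Multiple bits set => No

No


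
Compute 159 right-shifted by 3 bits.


0b10011111 >> 3 = 0b10011 = 19

19


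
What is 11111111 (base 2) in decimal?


11111111 in decimal = 255

255


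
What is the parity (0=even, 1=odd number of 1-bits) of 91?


0b1011011 has 5 ones => parity 1

1


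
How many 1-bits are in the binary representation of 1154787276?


0b1000100110101001010011111001100 has 15 set bits

15


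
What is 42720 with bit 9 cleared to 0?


42720 & ~(1 << 9) = 42208

42208


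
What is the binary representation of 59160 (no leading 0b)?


59160 = 1110011100011000 in binary

1110011100011000


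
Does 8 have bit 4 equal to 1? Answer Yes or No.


0b1000, bit 4 = 0. No

No


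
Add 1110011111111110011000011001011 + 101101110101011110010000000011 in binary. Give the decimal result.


1110011111111110011000011001011 + 101101110101011110010000000011 = 10100001110101010001010011001110 = 2715096270

2715096270


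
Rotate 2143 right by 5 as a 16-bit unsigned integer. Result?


Rotate 0b100001011111 right by 5 (16-bit) = 0b1111100001000010 = 63554

63554


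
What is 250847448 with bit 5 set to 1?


250847448 | (1 << 5) = 250847448 | 32 = 250847480

250847480


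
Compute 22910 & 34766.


0b101100101111110 & 0b1000011111001110 = 0b101001110 = 334

334


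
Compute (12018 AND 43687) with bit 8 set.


Step 1: 12018 & 43687 = 10914
Step 2: 10914 | (1 << 8) = 10914 | 256 = 11170

11170


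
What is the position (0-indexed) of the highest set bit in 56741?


0b1101110110100101. Highest set bit at position 15

15


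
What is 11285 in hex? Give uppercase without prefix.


11285 = 2C15 hex

2C15


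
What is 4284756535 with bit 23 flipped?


4284756535 ^ (1 << 23) = 4284756535 ^ 8388608 = 4293145143

4293145143


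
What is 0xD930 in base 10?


D930 hex = 55600 decimal

55600


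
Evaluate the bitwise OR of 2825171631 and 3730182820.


0b10101000011001001011001010101111 | 0b11011110010101100001001010100100 = 0b11111110011101101011001010101111 = 4269191855

4269191855


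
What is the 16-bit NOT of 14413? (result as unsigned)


~0b11100001001101 = 0b1100011110110010 = 51122 (16-bit unsigned)

51122


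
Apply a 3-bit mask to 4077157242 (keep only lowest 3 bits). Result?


4077157242 & 7 = 2

2


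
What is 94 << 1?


0b1011110 << 1 = 0b10111100 = 188

188


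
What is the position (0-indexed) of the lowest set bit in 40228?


0b1001110100100100. Lowest set bit at position 2

2


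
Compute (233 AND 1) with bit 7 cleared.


Step 1: 233 & 1 = 1
Step 2: 1 & ~(1 << 7) = 1

1


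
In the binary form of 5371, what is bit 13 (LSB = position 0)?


0b1010011111011, position 13 = 0

0


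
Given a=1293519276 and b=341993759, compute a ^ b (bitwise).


1293519276 ^ 341993759 = 1501290675

1501290675


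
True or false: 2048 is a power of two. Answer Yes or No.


0b100000000000. Only one bit set => Yes

Yes


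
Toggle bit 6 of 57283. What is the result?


57283 ^ (1 << 6) = 57283 ^ 64 = 57219

57219


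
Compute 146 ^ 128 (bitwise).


0b10010010 ^ 0b10000000 = 0b10010 = 18

18


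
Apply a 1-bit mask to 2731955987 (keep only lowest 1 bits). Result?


2731955987 & 1 = 1

1


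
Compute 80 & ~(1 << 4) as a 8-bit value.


80 & ~(1 << 4) = 64

64


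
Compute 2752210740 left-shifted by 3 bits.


0b10100100000010110110011100110100 << 3 = 0b10100100000010110110011100110100000 = 22017685920

22017685920


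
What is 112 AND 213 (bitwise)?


0b1110000 & 0b11010101 = 0b1010000 = 80

80


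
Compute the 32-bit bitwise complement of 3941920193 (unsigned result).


~0b11101010111101001110110111000001 = 0b10101000010110001001000111110 = 353047102 (32-bit unsigned)

353047102


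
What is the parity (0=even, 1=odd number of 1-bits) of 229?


0b11100101 has 5 ones => parity 1

1


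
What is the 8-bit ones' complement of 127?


127 ^ 255 = 128

128


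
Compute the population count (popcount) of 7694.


0b1111000001110 has 7 set bits

7


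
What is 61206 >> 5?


0b1110111100010110 >> 5 = 0b11101111000 = 1912

1912


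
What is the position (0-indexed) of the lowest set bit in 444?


0b110111100. Lowest set bit at position 2

2


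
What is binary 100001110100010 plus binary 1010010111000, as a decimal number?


100001110100010 + 1010010111000 = 101100001011010 = 22618

22618


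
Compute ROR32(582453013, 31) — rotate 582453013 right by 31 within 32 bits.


Rotate 0b100010101101111000011100010101 right by 31 (32-bit) = 0b1000101011011110000111000101010 = 1164906026

1164906026


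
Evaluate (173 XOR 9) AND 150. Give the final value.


Step 1: 173 ^ 9 = 164
Step 2: 164 & 150 = 132

132


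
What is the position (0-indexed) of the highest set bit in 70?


0b1000110. Highest set bit at position 6

6


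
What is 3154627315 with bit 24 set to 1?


3154627315 | (1 << 24) = 3154627315 | 16777216 = 3171404531

3171404531


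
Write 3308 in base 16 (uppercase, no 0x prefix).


3308 = CEC hex

CEC


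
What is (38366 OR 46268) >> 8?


Step 1: 38366 | 46268 = 46590
Step 2: 46590 >> 8 = 181

181


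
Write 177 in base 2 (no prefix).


177 = 10110001 in binary

10110001


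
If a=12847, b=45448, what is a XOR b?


12847 ^ 45448 = 33703

33703


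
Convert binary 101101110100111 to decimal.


101101110100111 in decimal = 23463

23463


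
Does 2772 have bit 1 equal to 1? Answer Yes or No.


0b101011010100, bit 1 = 0. No

No


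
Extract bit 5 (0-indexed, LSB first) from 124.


0b1111100, position 5 = 1

1


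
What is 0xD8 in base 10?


D8 hex = 216 decimal

216


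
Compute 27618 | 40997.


0b110101111100010 | 0b1010000000100101 = 0b1110101111100111 = 60391

60391


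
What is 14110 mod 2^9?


14110 & 511 = 286

286


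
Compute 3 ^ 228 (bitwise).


0b11 ^ 0b11100100 = 0b11100111 = 231

231


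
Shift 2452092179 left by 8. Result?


0b10010010001001111111010100010011 << 8 = 0b1001001000100111111101010001001100000000 = 627735597824

627735597824


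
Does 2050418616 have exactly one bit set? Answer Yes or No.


0b1111010001101101110011110111000. Multiple bits set => No

No


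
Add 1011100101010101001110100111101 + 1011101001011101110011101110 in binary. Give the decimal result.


1011100101010101001110100111101 + 1011101001011101110011101110 = 1101000010100000111101000101011 = 1750104619

1750104619


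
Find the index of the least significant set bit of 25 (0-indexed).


0b11001. Lowest set bit at position 0

0


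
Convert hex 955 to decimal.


955 hex = 2389 decimal

2389


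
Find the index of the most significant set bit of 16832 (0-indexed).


0b100000111000000. Highest set bit at position 14

14


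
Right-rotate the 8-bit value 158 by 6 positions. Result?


Rotate 0b10011110 right by 6 (8-bit) = 0b1111010 = 122

122


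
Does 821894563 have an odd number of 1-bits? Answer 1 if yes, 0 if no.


0b110000111111010001110110100011 has 17 ones => parity 1

1


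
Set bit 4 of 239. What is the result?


239 | (1 << 4) = 239 | 16 = 255

255


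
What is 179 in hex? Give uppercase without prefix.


179 = B3 hex

B3


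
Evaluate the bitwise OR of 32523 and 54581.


0b111111100001011 | 0b1101010100110101 = 0b1111111100111111 = 65343

65343


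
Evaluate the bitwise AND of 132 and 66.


0b10000100 & 0b1000010 = 0b0 = 0

0


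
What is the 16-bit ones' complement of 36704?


36704 ^ 65535 = 28831

28831


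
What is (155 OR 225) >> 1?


Step 1: 155 | 225 = 251
Step 2: 251 >> 1 = 125

125


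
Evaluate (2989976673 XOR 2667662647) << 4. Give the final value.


Step 1: 2989976673 ^ 2667662647 = 758522198
Step 2: 758522198 << 4 = 12136355168

12136355168


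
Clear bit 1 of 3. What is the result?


3 & ~(1 << 1) = 1

1


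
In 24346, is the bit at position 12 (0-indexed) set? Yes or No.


0b101111100011010, bit 12 = 1. Yes

Yes


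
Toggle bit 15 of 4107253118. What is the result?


4107253118 ^ (1 << 15) = 4107253118 ^ 32768 = 4107220350

4107220350


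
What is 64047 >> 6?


0b1111101000101111 >> 6 = 0b1111101000 = 1000

1000


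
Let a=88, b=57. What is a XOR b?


88 ^ 57 = 97

97


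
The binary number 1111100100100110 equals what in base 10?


1111100100100110 in decimal = 63782

63782


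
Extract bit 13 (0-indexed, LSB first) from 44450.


0b1010110110100010, position 13 = 1

1


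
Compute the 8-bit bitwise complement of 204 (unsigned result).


~0b11001100 = 0b110011 = 51 (8-bit unsigned)

51


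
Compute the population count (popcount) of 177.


0b10110001 has 4 set bits

4


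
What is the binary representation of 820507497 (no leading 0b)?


820507497 = 110000111001111111001101101001 in binary

110000111001111111001101101001


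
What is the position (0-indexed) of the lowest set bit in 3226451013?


0b11000000010011111011110001000101. Lowest set bit at position 0

0


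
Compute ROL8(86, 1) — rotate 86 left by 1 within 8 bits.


Rotate 0b1010110 left by 1 (8-bit) = 0b10101100 = 172

172


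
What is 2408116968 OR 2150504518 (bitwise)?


0b10001111100010001111001011101000 | 0b10000000001011100001100001000110 = 0b10001111101011101111101011101110 = 2410609390

2410609390


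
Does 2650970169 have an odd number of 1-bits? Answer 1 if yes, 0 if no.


0b10011110000000101001100000111001 has 13 ones => parity 1

1


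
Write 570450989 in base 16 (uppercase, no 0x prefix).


570450989 = 2200642D hex

2200642D


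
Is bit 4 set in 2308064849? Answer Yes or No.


0b10001001100100100100011001010001, bit 4 = 1. Yes

Yes


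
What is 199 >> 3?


0b11000111 >> 3 = 0b11000 = 24

24


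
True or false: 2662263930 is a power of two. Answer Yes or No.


0b10011110101011101110110001111010. Multiple bits set => No

No


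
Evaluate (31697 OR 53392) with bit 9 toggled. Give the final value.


Step 1: 31697 | 53392 = 64465
Step 2: 64465 ^ (1 << 9) = 64465 ^ 512 = 63953

63953


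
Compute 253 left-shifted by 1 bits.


0b11111101 << 1 = 0b111111010 = 506

506


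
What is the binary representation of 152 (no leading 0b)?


152 = 10011000 in binary

10011000


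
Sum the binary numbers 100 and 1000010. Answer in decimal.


100 + 1000010 = 1000110 = 70

70


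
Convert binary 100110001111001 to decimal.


100110001111001 in decimal = 19577

19577


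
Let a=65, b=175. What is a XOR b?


65 ^ 175 = 238

238


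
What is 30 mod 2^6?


30 & 63 = 30

30


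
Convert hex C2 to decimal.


C2 hex = 194 decimal

194


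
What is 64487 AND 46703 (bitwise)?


0b1111101111100111 & 0b1011011001101111 = 0b1011001001100111 = 45671

45671


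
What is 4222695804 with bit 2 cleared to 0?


4222695804 & ~(1 << 2) = 4222695800

4222695800


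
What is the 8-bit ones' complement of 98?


98 ^ 255 = 157

157


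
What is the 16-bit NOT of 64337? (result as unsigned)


~0b1111101101010001 = 0b10010101110 = 1198 (16-bit unsigned)

1198


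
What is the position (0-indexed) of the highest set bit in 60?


0b111100. Highest set bit at position 5

5


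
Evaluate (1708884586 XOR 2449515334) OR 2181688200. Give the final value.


Step 1: 1708884586 ^ 2449515334 = 4158333228
Step 2: 4158333228 | 2181688200 = 4158385068

4158385068


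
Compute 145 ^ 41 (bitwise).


0b10010001 ^ 0b101001 = 0b10111000 = 184

184


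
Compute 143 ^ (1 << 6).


143 ^ (1 << 6) = 143 ^ 64 = 207

207


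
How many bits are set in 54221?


0b1101001111001101 has 10 set bits

10


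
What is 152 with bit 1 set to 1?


152 | (1 << 1) = 152 | 2 = 154

154


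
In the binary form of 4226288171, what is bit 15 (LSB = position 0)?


0b11111011111010000000101000101011, position 15 = 0

0


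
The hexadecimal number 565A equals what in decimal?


565A hex = 22106 decimal

22106


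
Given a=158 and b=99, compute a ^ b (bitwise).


158 ^ 99 = 253

253


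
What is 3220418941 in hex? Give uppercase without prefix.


3220418941 = BFF3B17D hex

BFF3B17D


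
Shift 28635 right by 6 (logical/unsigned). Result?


0b110111111011011 >> 6 = 0b110111111 = 447

447


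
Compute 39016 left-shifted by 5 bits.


0b1001100001101000 << 5 = 0b100110000110100000000 = 1248512

1248512


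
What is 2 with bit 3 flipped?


2 ^ (1 << 3) = 2 ^ 8 = 10

10


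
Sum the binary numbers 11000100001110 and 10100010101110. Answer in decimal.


11000100001110 + 10100010101110 = 101100110111100 = 22972

22972


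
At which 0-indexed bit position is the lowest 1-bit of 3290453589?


0b11000100001000000101011001010101. Lowest set bit at position 0

0


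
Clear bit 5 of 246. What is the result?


246 & ~(1 << 5) = 214

214


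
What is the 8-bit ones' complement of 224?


224 ^ 255 = 31

31


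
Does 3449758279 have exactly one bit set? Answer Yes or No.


0b11001101100111110010001001000111. Multiple bits set => No

No


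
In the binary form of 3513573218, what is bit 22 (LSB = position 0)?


0b11010001011011001101111101100010, position 22 = 1

1


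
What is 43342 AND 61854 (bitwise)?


0b1010100101001110 & 0b1111000110011110 = 0b1010000100001110 = 41230

41230


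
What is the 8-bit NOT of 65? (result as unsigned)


~0b1000001 = 0b10111110 = 190 (8-bit unsigned)

190


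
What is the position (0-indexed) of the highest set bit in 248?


0b11111000. Highest set bit at position 7

7


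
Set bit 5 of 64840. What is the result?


64840 | (1 << 5) = 64840 | 32 = 64872

64872


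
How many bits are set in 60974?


0b1110111000101110 has 10 set bits

10


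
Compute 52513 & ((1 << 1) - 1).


52513 & 1 = 1

1


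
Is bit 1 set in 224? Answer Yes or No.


0b11100000, bit 1 = 0. No

No


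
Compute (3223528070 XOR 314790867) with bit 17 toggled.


Step 1: 3223528070 ^ 314790867 = 3537924437
Step 2: 3537924437 ^ (1 << 17) = 3537924437 ^ 131072 = 3538055509

3538055509


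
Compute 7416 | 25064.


0b1110011111000 | 0b110000111101000 = 0b111110111111000 = 32248

32248


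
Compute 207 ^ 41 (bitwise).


0b11001111 ^ 0b101001 = 0b11100110 = 230

230


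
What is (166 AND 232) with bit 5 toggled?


Step 1: 166 & 232 = 160
Step 2: 160 ^ (1 << 5) = 160 ^ 32 = 128

128


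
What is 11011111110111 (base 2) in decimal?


11011111110111 in decimal = 14327

14327


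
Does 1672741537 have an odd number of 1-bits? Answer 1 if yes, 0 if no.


0b1100011101101000000001010100001 has 12 ones => parity 0

0


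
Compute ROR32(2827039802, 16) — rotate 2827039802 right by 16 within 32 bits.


Rotate 0b10101000100000010011010000111010 right by 16 (32-bit) = 0b110100001110101010100010000001 = 876259457

876259457


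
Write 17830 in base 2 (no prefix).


17830 = 100010110100110 in binary

100010110100110


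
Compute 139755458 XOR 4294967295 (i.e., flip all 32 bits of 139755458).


139755458 ^ 4294967295 = 4155211837

4155211837


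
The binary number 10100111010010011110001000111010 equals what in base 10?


10100111010010011110001000111010 in decimal = 2806637114

2806637114


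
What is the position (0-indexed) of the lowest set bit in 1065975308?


0b111111100010010111111000001100. Lowest set bit at position 2

2


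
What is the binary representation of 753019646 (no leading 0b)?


753019646 = 101100111000100010101011111110 in binary

101100111000100010101011111110


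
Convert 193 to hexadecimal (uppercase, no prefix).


193 = C1 hex

C1


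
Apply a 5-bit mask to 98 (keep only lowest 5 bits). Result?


98 & 31 = 2

2


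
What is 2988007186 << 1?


0b10110010000110010101111100010010 << 1 = 0b101100100001100101011111000100100 = 5976014372

5976014372


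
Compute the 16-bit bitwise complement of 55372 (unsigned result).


~0b1101100001001100 = 0b10011110110011 = 10163 (16-bit unsigned)

10163


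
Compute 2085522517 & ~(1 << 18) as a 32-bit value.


2085522517 & ~(1 << 18) = 2085260373

2085260373


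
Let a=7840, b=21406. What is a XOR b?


7840 ^ 21406 = 19774

19774


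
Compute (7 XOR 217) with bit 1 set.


Step 1: 7 ^ 217 = 222
Step 2: 222 | (1 << 1) = 222 | 2 = 222

222


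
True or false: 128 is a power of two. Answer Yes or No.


0b10000000. Only one bit set => Yes

Yes


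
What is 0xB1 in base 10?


B1 hex = 177 decimal

177


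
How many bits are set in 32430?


0b111111010101110 has 11 set bits

11


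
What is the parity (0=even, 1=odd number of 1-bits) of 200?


0b11001000 has 3 ones => parity 1

1


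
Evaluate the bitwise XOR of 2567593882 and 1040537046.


0b10011001000010100101111110011010 ^ 0b111110000001010101010111010110 = 0b10100111000011110000101001001100 = 2802780748

2802780748


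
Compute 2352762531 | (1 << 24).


2352762531 | (1 << 24) = 2352762531 | 16777216 = 2369539747

2369539747


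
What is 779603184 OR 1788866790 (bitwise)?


0b101110011101111100110011110000 | 0b1101010100111111111000011100110 = 0b1101110111111111111110011110110 = 1862270198

1862270198


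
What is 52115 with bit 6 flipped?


52115 ^ (1 << 6) = 52115 ^ 64 = 52179

52179


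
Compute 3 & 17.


0b11 & 0b10001 = 0b1 = 1

1


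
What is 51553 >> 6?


0b1100100101100001 >> 6 = 0b1100100101 = 805

805


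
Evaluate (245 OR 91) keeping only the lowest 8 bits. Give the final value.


Step 1: 245 | 91 = 255
Step 2: 255 & 255 = 255

255


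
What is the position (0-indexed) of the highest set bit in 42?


0b101010. Highest set bit at position 5

5


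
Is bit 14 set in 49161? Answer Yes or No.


0b1100000000001001, bit 14 = 1. Yes

Yes


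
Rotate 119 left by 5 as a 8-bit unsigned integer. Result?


Rotate 0b1110111 left by 5 (8-bit) = 0b11101110 = 238

238


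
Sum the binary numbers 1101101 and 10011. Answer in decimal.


1101101 + 10011 = 10000000 = 128

128


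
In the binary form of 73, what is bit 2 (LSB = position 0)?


0b1001001, position 2 = 0

0


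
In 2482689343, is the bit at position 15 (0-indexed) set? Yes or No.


0b10010011111110101101010100111111, bit 15 = 1. Yes

Yes


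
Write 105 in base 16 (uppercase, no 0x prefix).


105 = 69 hex

69


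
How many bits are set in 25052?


0b110000111011100 has 8 set bits

8


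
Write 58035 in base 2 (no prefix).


58035 = 1110001010110011 in binary

1110001010110011


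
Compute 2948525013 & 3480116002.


0b10101111101111101110101111010101 & 0b11001111011011100101101100100010 = 0b10001111001011100100101100000000 = 2402175744

2402175744


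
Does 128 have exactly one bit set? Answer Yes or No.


0b10000000. Only one bit set => Yes

Yes


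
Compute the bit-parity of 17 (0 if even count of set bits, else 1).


0b10001 has 2 ones => parity 0

0


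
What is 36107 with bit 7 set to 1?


36107 | (1 << 7) = 36107 | 128 = 36235

36235


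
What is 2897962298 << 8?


0b10101100101110110110010100111010 << 8 = 0b1010110010111011011001010011101000000000 = 741878348288

741878348288


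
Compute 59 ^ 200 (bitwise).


0b111011 ^ 0b11001000 = 0b11110011 = 243

243


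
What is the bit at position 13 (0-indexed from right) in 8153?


0b1111111011001, position 13 = 0

0


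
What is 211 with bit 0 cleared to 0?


211 & ~(1 << 0) = 210

210


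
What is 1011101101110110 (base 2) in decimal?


1011101101110110 in decimal = 47990

47990


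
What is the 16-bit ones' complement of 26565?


26565 ^ 65535 = 38970

38970


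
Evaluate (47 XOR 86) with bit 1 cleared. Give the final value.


Step 1: 47 ^ 86 = 121
Step 2: 121 & ~(1 << 1) = 121

121


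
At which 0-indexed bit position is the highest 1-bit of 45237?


0b1011000010110101. Highest set bit at position 15

15


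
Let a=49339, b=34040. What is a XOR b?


49339 ^ 34040 = 17475

17475


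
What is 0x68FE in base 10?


68FE hex = 26878 decimal

26878


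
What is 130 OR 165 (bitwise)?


0b10000010 | 0b10100101 = 0b10100111 = 167

167


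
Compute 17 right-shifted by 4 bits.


0b10001 >> 4 = 0b1 = 1

1


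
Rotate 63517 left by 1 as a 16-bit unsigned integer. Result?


Rotate 0b1111100000011101 left by 1 (16-bit) = 0b1111000000111011 = 61499

61499


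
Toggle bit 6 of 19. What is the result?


19 ^ (1 << 6) = 19 ^ 64 = 83

83


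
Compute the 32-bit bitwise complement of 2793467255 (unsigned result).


~0b10100110100000001110110101110111 = 0b1011001011111110001001010001000 = 1501500040 (32-bit unsigned)

1501500040


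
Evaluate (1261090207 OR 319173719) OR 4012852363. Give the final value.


Step 1: 1261090207 | 319173719 = 1529787871
Step 2: 1529787871 | 4012852363 = 4281333215

4281333215


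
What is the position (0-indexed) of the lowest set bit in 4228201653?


0b11111100000001010011110010110101. Lowest set bit at position 0

0


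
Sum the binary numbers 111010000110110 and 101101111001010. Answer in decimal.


111010000110110 + 101101111001010 = 1101000000000000 = 53248

53248


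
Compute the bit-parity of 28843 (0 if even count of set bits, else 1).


0b111000010101011 has 8 ones => parity 0

0


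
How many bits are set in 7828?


0b1111010010100 has 7 set bits

7


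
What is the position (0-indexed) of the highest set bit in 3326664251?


0b11000110010010001101111000111011. Highest set bit at position 31

31


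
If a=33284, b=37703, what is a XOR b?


33284 ^ 37703 = 4419

4419


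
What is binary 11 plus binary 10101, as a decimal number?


11 + 10101 = 11000 = 24

24


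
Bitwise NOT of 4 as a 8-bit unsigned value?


~0b100 = 0b11111011 = 251 (8-bit unsigned)

251


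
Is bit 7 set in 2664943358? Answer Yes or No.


0b10011110110101111100111011111110, bit 7 = 1. Yes

Yes


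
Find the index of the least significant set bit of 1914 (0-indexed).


0b11101111010. Lowest set bit at position 1

1


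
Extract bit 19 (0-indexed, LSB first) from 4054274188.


0b11110001101001110101000010001100, position 19 = 0

0


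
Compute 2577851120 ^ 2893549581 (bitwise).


0b10011001101001101110001011110000 ^ 0b10101100011110000001000000001101 = 0b110101110111101111001011111101 = 903803645

903803645


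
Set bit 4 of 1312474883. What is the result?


1312474883 | (1 << 4) = 1312474883 | 16 = 1312474899

1312474899


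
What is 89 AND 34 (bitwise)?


0b1011001 & 0b100010 = 0b0 = 0

0


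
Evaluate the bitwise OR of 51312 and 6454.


0b1100100001110000 | 0b1100100110110 = 0b1101100101110110 = 55670

55670


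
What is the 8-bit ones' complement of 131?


131 ^ 255 = 124

124


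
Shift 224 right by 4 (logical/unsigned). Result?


0b11100000 >> 4 = 0b1110 = 14

14


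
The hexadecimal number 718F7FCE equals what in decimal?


718F7FCE hex = 1905229774 decimal

1905229774


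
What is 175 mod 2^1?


175 & 1 = 1

1


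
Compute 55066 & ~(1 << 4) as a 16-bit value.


55066 & ~(1 << 4) = 55050

55050


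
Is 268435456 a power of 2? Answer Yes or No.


0b10000000000000000000000000000. Only one bit set => Yes

Yes


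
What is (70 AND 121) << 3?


Step 1: 70 & 121 = 64
Step 2: 64 << 3 = 512

512


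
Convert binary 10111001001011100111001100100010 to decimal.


10111001001011100111001100100010 in decimal = 3106829090

3106829090


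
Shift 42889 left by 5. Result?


0b1010011110001001 << 5 = 0b101001111000100100000 = 1372448

1372448


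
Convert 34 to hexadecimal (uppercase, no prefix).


34 = 22 hex

22


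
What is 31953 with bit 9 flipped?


31953 ^ (1 << 9) = 31953 ^ 512 = 32465

32465


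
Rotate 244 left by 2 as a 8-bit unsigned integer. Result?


Rotate 0b11110100 left by 2 (8-bit) = 0b11010011 = 211

211


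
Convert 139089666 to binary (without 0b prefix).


139089666 = 1000010010100101011100000010 in binary

1000010010100101011100000010


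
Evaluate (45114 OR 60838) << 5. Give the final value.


Step 1: 45114 | 60838 = 64958
Step 2: 64958 << 5 = 2078656

2078656


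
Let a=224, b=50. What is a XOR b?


224 ^ 50 = 210

210


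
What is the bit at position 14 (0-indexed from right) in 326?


0b101000110, position 14 = 0

0


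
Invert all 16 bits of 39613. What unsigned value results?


39613 ^ 65535 = 25922

25922


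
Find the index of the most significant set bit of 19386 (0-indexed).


0b100101110111010. Highest set bit at position 14

14


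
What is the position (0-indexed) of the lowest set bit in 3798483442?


0b11100010011010000100000111110010. Lowest set bit at position 1

1


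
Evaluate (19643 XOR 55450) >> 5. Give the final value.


Step 1: 19643 ^ 55450 = 37921
Step 2: 37921 >> 5 = 1185

1185


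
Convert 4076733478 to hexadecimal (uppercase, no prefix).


4076733478 = F2FE0426 hex

F2FE0426


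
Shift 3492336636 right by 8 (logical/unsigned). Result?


0b11010000001010001101001111111100 >> 8 = 0b110100000010100011010011 = 13641939

13641939


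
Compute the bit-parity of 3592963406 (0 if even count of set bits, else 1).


0b11010110001010000100010101001110 has 14 ones => parity 0

0


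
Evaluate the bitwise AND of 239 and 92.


0b11101111 & 0b1011100 = 0b1001100 = 76

76


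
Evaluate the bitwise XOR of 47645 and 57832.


0b1011101000011101 ^ 0b1110000111101000 = 0b101101111110101 = 23541

23541


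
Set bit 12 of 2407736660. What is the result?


2407736660 | (1 << 12) = 2407736660 | 4096 = 2407740756

2407740756


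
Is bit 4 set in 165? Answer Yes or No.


0b10100101, bit 4 = 0. No

No


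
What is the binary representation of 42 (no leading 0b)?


42 = 101010 in binary

101010


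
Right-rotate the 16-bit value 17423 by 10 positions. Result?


Rotate 0b100010000001111 right by 10 (16-bit) = 0b1111010001 = 977

977


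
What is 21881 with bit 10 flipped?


21881 ^ (1 << 10) = 21881 ^ 1024 = 20857

20857


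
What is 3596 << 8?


0b111000001100 << 8 = 0b11100000110000000000 = 920576

920576


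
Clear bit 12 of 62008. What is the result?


62008 & ~(1 << 12) = 57912

57912


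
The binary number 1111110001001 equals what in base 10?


1111110001001 in decimal = 8073

8073


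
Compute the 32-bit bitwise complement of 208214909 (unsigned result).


~0b1100011010010001101101111101 = 0b11110011100101101110010010000010 = 4086752386 (32-bit unsigned)

4086752386


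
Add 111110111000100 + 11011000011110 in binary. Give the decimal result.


111110111000100 + 11011000011110 = 1011001111100010 = 46050

46050


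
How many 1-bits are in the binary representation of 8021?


0b1111101010101 has 9 set bits

9


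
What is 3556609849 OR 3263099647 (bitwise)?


0b11010011111111011000111100111001 | 0b11000010011111101111001011111111 = 0b11010011111111111111111111111111 = 3556769791

3556769791


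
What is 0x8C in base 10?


8C hex = 140 decimal

140


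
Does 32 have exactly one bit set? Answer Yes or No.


0b100000. Only one bit set => Yes

Yes


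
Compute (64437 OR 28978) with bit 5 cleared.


Step 1: 64437 | 28978 = 64439
Step 2: 64439 & ~(1 << 5) = 64407

64407


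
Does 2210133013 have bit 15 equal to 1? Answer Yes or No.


0b10000011101110111111010000010101, bit 15 = 1. Yes

Yes


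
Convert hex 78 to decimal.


78 hex = 120 decimal

120


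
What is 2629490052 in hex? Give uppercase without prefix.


2629490052 = 9CBAD584 hex

9CBAD584


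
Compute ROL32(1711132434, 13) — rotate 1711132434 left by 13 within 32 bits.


Rotate 0b1100101111111011100111100010010 left by 13 (32-bit) = 0b10111001111000100100110010111111 = 3118615743

3118615743


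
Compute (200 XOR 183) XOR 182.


Step 1: 200 ^ 183 = 127
Step 2: 127 ^ 182 = 201

201


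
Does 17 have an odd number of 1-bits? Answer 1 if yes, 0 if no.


0b10001 has 2 ones => parity 0

0


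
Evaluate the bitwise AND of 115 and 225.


0b1110011 & 0b11100001 = 0b1100001 = 97

97


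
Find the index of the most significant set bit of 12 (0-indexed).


0b1100. Highest set bit at position 3

3


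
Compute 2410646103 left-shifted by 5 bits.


0b10001111101011111000101001010111 << 5 = 0b1000111110101111100010100101011100000 = 77140675296

77140675296


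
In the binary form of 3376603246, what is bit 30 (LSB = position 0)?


0b11001001010000101110000001101110, position 30 = 1

1


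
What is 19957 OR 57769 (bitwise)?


0b100110111110101 | 0b1110000110101001 = 0b1110110111111101 = 60925

60925


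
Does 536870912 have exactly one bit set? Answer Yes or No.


0b100000000000000000000000000000. Only one bit set => Yes

Yes


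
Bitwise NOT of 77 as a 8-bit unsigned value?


~0b1001101 = 0b10110010 = 178 (8-bit unsigned)

178


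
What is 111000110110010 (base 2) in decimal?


111000110110010 in decimal = 29106

29106


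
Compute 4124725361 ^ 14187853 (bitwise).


0b11110101110110100101000001110001 ^ 0b110110000111110101001101 = 0b11110101000000100010110100111100 = 4110560572

4110560572


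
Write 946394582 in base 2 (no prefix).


946394582 = 111000011010001101010111010110 in binary

111000011010001101010111010110


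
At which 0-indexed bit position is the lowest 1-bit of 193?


0b11000001. Lowest set bit at position 0

0


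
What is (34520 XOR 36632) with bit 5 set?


Step 1: 34520 ^ 36632 = 2496
Step 2: 2496 | (1 << 5) = 2496 | 32 = 2528

2528


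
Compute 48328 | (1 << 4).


48328 | (1 << 4) = 48328 | 16 = 48344

48344


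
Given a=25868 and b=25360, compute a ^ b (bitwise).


25868 ^ 25360 = 1564

1564


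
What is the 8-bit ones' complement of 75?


75 ^ 255 = 180

180


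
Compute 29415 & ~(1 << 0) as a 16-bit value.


29415 & ~(1 << 0) = 29414

29414


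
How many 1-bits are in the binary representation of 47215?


0b1011100001101111 has 10 set bits

10


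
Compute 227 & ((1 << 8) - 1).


227 & 255 = 227

227


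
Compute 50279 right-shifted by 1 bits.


0b1100010001100111 >> 1 = 0b110001000110011 = 25139

25139


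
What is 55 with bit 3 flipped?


55 ^ (1 << 3) = 55 ^ 8 = 63

63


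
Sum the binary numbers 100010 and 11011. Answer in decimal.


100010 + 11011 = 111101 = 61

61


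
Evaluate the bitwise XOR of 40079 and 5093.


0b1001110010001111 ^ 0b1001111100101 = 0b1000111101101010 = 36714

36714


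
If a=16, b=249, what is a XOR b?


16 ^ 249 = 233

233


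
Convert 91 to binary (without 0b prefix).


91 = 1011011 in binary

1011011


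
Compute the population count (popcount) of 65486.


0b1111111111001110 has 13 set bits

13


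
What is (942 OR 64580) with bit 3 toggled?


Step 1: 942 | 64580 = 65518
Step 2: 65518 ^ (1 << 3) = 65518 ^ 8 = 65510

65510


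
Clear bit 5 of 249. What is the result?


249 & ~(1 << 5) = 217

217


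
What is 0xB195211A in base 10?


B195211A hex = 2979340570 decimal

2979340570


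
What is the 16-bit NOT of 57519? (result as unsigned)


~0b1110000010101111 = 0b1111101010000 = 8016 (16-bit unsigned)

8016


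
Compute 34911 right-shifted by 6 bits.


0b1000100001011111 >> 6 = 0b1000100001 = 545

545


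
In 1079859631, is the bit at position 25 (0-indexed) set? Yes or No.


0b1000000010111010101100110101111, bit 25 = 0. No

No


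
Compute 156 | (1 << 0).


156 | (1 << 0) = 156 | 1 = 157

157


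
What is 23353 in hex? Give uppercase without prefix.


23353 = 5B39 hex

5B39


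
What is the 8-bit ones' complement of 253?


253 ^ 255 = 2

2


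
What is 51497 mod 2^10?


51497 & 1023 = 297

297


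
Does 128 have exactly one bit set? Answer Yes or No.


0b10000000. Only one bit set => Yes

Yes


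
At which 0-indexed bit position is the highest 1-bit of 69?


0b1000101. Highest set bit at position 6

6


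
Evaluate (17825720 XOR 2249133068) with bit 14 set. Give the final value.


Step 1: 17825720 ^ 2249133068 = 2264986548
Step 2: 2264986548 | (1 << 14) = 2264986548 | 16384 = 2264986548

2264986548


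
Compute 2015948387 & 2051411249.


0b1111000001010001110111001100011 & 0b1111010010001100000110100110001 = 0b1111000000000000000110000100001 = 2013269025

2013269025


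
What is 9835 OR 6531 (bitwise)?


0b10011001101011 | 0b1100110000011 = 0b11111111101011 = 16363

16363


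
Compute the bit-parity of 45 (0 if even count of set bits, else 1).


0b101101 has 4 ones => parity 0

0


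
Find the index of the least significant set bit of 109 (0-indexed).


0b1101101. Lowest set bit at position 0

0


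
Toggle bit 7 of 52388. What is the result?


52388 ^ (1 << 7) = 52388 ^ 128 = 52260

52260


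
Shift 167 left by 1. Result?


0b10100111 << 1 = 0b101001110 = 334

334


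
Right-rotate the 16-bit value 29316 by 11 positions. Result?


Rotate 0b111001010000100 right by 11 (16-bit) = 0b101000010001110 = 20622

20622


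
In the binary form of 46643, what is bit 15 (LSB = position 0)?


0b1011011000110011, position 15 = 1

1


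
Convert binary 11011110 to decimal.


11011110 in decimal = 222

222


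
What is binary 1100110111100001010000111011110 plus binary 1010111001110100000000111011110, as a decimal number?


1100110111100001010000111011110 + 1010111001110100000000111011110 = 10111110001010101010001110111100 = 3190465468

3190465468


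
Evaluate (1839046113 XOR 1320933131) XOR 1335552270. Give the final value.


Step 1: 1839046113 ^ 1320933131 = 589712106
Step 2: 589712106 ^ 1335552270 = 1824302052

1824302052


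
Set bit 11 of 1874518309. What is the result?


1874518309 | (1 << 11) = 1874518309 | 2048 = 1874520357

1874520357


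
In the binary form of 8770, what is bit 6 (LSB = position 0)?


0b10001001000010, position 6 = 1

1


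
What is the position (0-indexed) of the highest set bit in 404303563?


0b11000000110010010111011001011. Highest set bit at position 28

28


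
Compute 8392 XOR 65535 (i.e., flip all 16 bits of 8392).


8392 ^ 65535 = 57143

57143


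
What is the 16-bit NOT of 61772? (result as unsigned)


~0b1111000101001100 = 0b111010110011 = 3763 (16-bit unsigned)

3763


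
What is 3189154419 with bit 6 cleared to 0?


3189154419 & ~(1 << 6) = 3189154355

3189154355


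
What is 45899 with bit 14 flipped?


45899 ^ (1 << 14) = 45899 ^ 16384 = 62283

62283


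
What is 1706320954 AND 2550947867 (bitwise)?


0b1100101101101000110010000111010 & 0b10011000000011000110000000011011 = 0b1000110000000011010 = 286746

286746


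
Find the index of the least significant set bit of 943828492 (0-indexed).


0b111000010000011010111000001100. Lowest set bit at position 2

2


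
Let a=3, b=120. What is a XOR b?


3 ^ 120 = 123

123


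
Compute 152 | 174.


0b10011000 | 0b10101110 = 0b10111110 = 190

190


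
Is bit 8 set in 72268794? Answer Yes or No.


0b100010011101011101111111010, bit 8 = 1. Yes

Yes


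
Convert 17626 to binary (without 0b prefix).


17626 = 100010011011010 in binary

100010011011010


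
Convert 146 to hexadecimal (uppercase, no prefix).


146 = 92 hex

92


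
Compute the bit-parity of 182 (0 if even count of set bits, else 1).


0b10110110 has 5 ones => parity 1

1


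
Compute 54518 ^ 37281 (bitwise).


0b1101010011110110 ^ 0b1001000110100001 = 0b100010101010111 = 17751

17751


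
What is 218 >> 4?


0b11011010 >> 4 = 0b1101 = 13

13


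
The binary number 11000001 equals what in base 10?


11000001 in decimal = 193

193


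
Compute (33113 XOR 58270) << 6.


Step 1: 33113 ^ 58270 = 25287
Step 2: 25287 << 6 = 1618368

1618368


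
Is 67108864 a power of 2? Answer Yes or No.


0b100000000000000000000000000. Only one bit set => Yes

Yes


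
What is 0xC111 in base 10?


C111 hex = 49425 decimal

49425


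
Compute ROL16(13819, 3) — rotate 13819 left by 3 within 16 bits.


Rotate 0b11010111111011 left by 3 (16-bit) = 0b1010111111011001 = 45017

45017


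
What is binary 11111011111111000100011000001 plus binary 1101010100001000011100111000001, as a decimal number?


11111011111111000100011000001 + 1101010100001000011100111000001 = 10001010000000111100001010000010 = 2315502210

2315502210


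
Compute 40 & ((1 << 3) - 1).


40 & 7 = 0

0


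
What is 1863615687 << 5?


0b1101111000101001000010011000111 << 5 = 0b110111100010100100001001100011100000 = 59635701984

59635701984


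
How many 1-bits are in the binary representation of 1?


0b1 has 1 set bits

1


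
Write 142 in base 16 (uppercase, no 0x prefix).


142 = 8E hex

8E


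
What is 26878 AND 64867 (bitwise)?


0b110100011111110 & 0b1111110101100011 = 0b110100001100010 = 26722

26722


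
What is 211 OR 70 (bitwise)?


0b11010011 | 0b1000110 = 0b11010111 = 215

215


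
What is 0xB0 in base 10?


B0 hex = 176 decimal

176


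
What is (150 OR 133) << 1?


Step 1: 150 | 133 = 151
Step 2: 151 << 1 = 302

302


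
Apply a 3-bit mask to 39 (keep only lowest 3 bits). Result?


39 & 7 = 7

7


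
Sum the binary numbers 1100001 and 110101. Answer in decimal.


1100001 + 110101 = 10010110 = 150

150


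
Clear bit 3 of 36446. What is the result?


36446 & ~(1 << 3) = 36438

36438


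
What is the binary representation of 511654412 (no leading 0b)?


511654412 = 11110011111110011101000001100 in binary

11110011111110011101000001100


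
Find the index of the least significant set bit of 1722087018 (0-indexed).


0b1100110101001001111011001101010. Lowest set bit at position 1

1


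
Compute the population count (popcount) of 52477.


0b1100110011111101 has 11 set bits

11


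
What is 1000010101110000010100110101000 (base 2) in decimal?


1000010101110000010100110101000 in decimal = 1119365544

1119365544


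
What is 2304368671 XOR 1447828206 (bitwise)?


0b10001001010110011110000000011111 ^ 0b1010110010011000001101011101110 = 0b11011111000101011111101011110001 = 3742759665

3742759665


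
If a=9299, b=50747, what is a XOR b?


9299 ^ 50747 = 57960

57960


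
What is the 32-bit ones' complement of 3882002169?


3882002169 ^ 4294967295 = 412965126

412965126
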